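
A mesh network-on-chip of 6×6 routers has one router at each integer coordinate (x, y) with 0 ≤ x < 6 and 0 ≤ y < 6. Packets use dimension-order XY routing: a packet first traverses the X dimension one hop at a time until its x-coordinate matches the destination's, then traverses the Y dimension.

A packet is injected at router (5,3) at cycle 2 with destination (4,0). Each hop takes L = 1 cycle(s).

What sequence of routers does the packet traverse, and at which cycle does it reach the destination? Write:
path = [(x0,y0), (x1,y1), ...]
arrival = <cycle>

hop 0: (5,3) @ cyc 2
hop 1: (4,3) @ cyc 3  [W]
hop 2: (4,2) @ cyc 4  [S]
hop 3: (4,1) @ cyc 5  [S]
hop 4: (4,0) @ cyc 6  [S]

path = [(5,3), (4,3), (4,2), (4,1), (4,0)]
arrival = 6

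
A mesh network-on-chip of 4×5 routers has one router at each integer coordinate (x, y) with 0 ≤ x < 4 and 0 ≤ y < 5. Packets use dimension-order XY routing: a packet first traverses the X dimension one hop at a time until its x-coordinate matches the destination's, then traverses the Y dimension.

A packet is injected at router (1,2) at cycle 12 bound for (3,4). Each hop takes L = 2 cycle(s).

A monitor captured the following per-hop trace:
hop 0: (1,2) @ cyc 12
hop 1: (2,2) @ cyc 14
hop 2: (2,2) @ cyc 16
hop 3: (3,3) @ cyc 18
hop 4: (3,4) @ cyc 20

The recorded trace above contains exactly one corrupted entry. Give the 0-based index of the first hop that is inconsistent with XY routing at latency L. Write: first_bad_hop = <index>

check 1→ d=(1,0) cyc+2: ok
check 2→ d=(0,0) cyc+2: BAD: non-unit step

first_bad_hop = 2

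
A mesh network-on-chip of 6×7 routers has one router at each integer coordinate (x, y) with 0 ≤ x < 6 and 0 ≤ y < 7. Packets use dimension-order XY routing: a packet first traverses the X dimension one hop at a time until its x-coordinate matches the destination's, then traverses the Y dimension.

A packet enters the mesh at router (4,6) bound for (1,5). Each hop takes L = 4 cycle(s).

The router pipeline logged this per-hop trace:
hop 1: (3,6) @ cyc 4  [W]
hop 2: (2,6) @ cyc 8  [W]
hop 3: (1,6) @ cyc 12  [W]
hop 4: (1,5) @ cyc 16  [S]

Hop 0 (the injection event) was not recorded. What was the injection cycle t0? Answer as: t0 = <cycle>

t0 = 0

At hop 1 the cycle is 4; in general cyc_k = t0 + kL.
Subtract one hop: t0 = 4 − 4 = 0.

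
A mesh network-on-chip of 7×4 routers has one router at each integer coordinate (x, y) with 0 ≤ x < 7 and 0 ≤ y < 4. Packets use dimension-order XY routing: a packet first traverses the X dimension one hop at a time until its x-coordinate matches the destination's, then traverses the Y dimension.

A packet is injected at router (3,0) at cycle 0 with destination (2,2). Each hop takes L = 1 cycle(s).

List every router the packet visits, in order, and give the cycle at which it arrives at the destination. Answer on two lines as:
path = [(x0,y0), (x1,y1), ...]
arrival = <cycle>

t=0: at (3,0)
t=1: at (2,0) after W
t=2: at (2,1) after N
t=3: at (2,2) after N

path = [(3,0), (2,0), (2,1), (2,2)]
arrival = 3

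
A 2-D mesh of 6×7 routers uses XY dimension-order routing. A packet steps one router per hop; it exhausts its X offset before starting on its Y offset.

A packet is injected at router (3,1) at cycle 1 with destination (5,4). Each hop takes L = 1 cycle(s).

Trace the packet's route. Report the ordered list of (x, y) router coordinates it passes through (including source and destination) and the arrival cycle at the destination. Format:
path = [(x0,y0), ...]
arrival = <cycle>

path = [(3,1), (4,1), (5,1), (5,2), (5,3), (5,4)]
arrival = 6

[0] x=3 y=1 t=1
[1] x=4 y=1 t=2 →E
[2] x=5 y=1 t=3 →E
[3] x=5 y=2 t=4 →N
[4] x=5 y=3 t=5 →N
[5] x=5 y=4 t=6 →N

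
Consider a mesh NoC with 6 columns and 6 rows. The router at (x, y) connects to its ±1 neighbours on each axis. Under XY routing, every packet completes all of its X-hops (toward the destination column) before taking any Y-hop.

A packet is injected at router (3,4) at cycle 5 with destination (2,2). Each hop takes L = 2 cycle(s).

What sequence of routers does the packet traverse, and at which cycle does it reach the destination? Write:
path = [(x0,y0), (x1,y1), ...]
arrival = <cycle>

[0] x=3 y=4 t=5
[1] x=2 y=4 t=7 →W
[2] x=2 y=3 t=9 →S
[3] x=2 y=2 t=11 →S

path = [(3,4), (2,4), (2,3), (2,2)]
arrival = 11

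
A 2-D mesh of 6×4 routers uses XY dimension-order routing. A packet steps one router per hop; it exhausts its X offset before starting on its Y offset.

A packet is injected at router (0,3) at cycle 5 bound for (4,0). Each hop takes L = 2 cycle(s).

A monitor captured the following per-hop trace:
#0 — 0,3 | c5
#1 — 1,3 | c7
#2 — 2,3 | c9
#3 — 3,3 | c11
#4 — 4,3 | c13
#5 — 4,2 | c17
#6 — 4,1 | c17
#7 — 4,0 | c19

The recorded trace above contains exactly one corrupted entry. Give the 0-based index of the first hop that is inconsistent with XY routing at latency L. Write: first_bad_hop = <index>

check 1→ d=(1,0) cyc+2: ok
check 2→ d=(1,0) cyc+2: ok
check 3→ d=(1,0) cyc+2: ok
check 4→ d=(1,0) cyc+2: ok
check 5→ d=(0,-1) cyc+4: BAD: Δcyc=4≠L

first_bad_hop = 5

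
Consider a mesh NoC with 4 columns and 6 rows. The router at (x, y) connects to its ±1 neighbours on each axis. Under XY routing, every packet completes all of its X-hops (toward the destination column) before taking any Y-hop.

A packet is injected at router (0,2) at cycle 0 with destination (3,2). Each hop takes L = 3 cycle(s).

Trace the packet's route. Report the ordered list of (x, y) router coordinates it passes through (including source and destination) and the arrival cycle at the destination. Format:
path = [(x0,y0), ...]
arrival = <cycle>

#0 — 0,2 | c0
#1 — 1,2 | c3 | E
#2 — 2,2 | c6 | E
#3 — 3,2 | c9 | E

path = [(0,2), (1,2), (2,2), (3,2)]
arrival = 9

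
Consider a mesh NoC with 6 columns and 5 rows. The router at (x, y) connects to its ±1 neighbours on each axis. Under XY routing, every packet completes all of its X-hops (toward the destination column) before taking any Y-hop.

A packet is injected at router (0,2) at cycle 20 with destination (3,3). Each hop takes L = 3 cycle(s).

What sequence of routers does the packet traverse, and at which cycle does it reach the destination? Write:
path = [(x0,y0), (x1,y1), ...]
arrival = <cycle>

path = [(0,2), (1,2), (2,2), (3,2), (3,3)]
arrival = 32

  0. router=(0,2) cycle=20 (inject)
  1. router=(1,2) cycle=23 dir=E
  2. router=(2,2) cycle=26 dir=E
  3. router=(3,2) cycle=29 dir=E
  4. router=(3,3) cycle=32 dir=N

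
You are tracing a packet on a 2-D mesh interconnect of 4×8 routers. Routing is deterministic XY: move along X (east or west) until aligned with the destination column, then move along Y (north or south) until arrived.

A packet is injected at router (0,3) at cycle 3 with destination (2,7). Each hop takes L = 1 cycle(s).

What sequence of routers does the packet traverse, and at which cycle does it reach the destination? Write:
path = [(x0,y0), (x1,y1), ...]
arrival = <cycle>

  0. router=(0,3) cycle=3 (inject)
  1. router=(1,3) cycle=4 dir=E
  2. router=(2,3) cycle=5 dir=E
  3. router=(2,4) cycle=6 dir=N
  4. router=(2,5) cycle=7 dir=N
  5. router=(2,6) cycle=8 dir=N
  6. router=(2,7) cycle=9 dir=N

path = [(0,3), (1,3), (2,3), (2,4), (2,5), (2,6), (2,7)]
arrival = 9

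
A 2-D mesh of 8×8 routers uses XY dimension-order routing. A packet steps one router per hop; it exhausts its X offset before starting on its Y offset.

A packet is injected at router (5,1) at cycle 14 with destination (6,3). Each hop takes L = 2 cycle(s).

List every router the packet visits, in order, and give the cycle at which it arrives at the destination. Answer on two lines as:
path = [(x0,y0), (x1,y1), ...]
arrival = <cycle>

path = [(5,1), (6,1), (6,2), (6,3)]
arrival = 20

[0] x=5 y=1 t=14
[1] x=6 y=1 t=16 →E
[2] x=6 y=2 t=18 →N
[3] x=6 y=3 t=20 →N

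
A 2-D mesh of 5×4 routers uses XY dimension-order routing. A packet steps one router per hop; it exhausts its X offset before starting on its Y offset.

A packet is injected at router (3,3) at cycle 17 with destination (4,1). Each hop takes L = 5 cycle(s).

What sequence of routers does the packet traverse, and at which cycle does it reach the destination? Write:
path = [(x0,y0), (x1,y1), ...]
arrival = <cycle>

[0] x=3 y=3 t=17
[1] x=4 y=3 t=22 →E
[2] x=4 y=2 t=27 →S
[3] x=4 y=1 t=32 →S

path = [(3,3), (4,3), (4,2), (4,1)]
arrival = 32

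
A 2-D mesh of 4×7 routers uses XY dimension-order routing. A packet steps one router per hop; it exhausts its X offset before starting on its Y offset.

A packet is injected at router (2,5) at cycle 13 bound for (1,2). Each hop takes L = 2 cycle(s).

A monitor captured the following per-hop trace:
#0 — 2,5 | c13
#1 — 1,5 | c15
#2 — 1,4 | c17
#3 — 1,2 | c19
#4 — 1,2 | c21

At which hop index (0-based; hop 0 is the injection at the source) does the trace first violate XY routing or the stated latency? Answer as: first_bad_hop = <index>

first_bad_hop = 3

hop 1: step (-1,+0), +2 cyc — ok
hop 2: step (+0,-1), +2 cyc — ok
hop 3: step (+0,-2), +2 cyc — BAD: non-unit step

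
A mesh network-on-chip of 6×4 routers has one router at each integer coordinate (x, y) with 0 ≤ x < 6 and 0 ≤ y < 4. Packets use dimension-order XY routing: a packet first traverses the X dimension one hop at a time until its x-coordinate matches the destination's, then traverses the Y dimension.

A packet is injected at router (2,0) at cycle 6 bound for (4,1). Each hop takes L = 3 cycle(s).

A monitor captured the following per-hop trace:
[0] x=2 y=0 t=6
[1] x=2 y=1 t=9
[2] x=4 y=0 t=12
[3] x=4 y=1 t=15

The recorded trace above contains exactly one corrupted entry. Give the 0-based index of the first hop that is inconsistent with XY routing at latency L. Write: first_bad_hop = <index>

[1] (+0,+1) / 3c ⇒ BAD: Y-move but x=2≠4

first_bad_hop = 1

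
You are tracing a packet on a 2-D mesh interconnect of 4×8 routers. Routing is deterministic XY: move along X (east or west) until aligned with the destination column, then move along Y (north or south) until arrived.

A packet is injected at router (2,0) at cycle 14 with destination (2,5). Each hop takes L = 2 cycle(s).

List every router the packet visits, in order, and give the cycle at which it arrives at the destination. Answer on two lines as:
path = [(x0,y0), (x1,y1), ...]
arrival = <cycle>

[0] x=2 y=0 t=14
[1] x=2 y=1 t=16 →N
[2] x=2 y=2 t=18 →N
[3] x=2 y=3 t=20 →N
[4] x=2 y=4 t=22 →N
[5] x=2 y=5 t=24 →N

path = [(2,0), (2,1), (2,2), (2,3), (2,4), (2,5)]
arrival = 24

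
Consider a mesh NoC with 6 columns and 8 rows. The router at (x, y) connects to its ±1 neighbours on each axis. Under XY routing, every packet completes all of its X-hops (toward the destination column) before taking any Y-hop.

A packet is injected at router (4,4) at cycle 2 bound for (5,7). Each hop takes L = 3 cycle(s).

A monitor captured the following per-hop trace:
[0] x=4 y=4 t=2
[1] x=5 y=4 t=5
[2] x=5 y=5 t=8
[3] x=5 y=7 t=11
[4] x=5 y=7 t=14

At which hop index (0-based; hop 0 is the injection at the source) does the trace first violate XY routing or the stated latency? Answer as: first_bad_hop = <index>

first_bad_hop = 3

[1] (+1,+0) / 3c ⇒ ok
[2] (+0,+1) / 3c ⇒ ok
[3] (+0,+2) / 3c ⇒ BAD: non-unit step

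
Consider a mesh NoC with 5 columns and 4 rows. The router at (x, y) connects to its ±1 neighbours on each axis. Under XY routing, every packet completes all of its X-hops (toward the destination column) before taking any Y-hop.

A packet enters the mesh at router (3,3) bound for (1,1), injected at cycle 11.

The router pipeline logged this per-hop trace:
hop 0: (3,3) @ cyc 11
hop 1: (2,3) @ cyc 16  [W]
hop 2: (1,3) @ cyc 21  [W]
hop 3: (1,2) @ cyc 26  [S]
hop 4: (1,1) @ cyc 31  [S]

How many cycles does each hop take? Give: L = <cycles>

Δcyc across hop 0→1: 16 − 11 = 5.
Each hop adds L, hence L = 5.

L = 5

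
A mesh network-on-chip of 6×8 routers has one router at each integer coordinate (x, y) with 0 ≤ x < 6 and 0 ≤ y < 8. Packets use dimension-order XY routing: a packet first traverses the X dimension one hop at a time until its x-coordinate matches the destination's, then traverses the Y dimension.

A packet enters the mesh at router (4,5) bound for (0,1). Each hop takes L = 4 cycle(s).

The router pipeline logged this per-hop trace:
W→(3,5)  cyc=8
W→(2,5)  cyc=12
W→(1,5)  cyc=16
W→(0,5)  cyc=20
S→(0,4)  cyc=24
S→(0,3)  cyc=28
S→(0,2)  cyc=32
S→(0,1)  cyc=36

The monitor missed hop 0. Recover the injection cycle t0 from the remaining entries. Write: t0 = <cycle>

cyc[1] = 8 and cyc[k] = t0 + k·L for every k.
Subtract one hop: t0 = 8 − 4 = 4.

t0 = 4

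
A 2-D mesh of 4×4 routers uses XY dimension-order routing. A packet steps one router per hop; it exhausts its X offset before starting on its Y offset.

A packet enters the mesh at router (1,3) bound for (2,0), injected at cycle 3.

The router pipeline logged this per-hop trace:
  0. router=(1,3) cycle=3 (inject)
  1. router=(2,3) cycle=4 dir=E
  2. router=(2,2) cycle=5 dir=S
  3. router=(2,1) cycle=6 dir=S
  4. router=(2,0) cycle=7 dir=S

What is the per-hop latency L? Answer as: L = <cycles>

L = 1

From hop 0 (3) to hop 1 (4): +1 cycles.
That increment is L by definition: L = 1.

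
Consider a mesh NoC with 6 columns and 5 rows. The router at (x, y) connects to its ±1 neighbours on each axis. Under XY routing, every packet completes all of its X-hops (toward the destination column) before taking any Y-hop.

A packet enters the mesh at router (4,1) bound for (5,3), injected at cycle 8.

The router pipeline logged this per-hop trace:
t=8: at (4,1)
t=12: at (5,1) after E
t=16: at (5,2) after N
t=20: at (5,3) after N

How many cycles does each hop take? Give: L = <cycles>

L = 4

cyc[1] − cyc[0] = 12 − 8 = 4.
Each hop adds L, hence L = 4.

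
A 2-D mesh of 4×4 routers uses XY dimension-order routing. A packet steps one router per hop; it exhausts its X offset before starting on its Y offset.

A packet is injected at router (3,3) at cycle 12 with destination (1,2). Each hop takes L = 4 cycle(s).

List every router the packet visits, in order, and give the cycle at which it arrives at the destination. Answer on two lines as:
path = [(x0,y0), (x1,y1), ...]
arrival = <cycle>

t=12: at (3,3)
t=16: at (2,3) after W
t=20: at (1,3) after W
t=24: at (1,2) after S

path = [(3,3), (2,3), (1,3), (1,2)]
arrival = 24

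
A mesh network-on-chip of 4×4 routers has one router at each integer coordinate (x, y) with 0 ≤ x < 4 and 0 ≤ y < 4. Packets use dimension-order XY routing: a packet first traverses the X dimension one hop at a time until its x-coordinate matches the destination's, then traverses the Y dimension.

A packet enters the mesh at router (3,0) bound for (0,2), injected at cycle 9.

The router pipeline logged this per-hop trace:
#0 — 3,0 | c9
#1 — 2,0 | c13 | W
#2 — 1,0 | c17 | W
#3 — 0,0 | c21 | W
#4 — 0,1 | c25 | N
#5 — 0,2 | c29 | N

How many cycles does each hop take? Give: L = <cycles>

L = 4

cyc[1] − cyc[0] = 13 − 9 = 4.
That increment is L by definition: L = 4.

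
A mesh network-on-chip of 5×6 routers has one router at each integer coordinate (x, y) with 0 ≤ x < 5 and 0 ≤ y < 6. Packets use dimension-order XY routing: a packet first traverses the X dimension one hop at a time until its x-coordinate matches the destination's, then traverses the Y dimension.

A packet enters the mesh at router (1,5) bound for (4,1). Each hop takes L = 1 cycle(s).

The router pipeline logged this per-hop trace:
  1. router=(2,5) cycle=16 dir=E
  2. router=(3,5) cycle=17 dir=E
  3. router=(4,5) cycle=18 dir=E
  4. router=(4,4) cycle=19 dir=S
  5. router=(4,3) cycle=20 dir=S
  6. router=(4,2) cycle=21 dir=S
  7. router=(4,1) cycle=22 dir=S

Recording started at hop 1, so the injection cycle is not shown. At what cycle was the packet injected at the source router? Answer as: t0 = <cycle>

The first recorded entry is hop 1 at cycle 16.
So t0 = 16 − 1·1 = 15.

t0 = 15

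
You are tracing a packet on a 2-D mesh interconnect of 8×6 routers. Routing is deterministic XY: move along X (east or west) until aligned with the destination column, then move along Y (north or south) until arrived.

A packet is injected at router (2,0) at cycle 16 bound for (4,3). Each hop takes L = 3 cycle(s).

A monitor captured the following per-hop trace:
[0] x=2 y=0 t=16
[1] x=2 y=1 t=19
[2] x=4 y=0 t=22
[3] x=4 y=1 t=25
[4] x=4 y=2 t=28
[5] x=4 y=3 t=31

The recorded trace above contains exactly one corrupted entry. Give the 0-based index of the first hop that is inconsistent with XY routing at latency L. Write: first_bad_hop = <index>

first_bad_hop = 1

  1: Δx=+0 Δy=+1 Δt=3 [BAD: Y-move but x=2≠4]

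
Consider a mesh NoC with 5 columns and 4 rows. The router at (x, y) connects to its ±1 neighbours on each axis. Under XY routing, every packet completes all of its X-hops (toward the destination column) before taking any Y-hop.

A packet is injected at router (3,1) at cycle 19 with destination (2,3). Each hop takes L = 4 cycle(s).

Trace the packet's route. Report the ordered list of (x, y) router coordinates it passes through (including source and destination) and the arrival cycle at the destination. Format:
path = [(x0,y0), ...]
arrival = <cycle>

src (3,1)  cyc=19
W→(2,1)  cyc=23
N→(2,2)  cyc=27
N→(2,3)  cyc=31

path = [(3,1), (2,1), (2,2), (2,3)]
arrival = 31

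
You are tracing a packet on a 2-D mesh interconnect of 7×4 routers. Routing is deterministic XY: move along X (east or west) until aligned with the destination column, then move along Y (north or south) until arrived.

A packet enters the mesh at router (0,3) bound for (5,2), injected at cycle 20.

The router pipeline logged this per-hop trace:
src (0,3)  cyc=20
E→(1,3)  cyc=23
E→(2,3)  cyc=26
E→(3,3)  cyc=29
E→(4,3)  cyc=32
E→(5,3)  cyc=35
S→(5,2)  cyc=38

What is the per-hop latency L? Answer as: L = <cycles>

L = 3

Between hops 0 and 1 the cycle counter advances 23 − 20 = 3.
Each hop adds L, hence L = 3.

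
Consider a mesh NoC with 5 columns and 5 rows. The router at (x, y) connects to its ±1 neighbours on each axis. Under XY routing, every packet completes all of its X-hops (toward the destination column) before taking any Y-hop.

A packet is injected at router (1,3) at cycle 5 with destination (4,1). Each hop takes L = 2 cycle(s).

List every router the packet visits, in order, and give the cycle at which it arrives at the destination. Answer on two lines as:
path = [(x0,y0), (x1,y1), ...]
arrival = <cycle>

path = [(1,3), (2,3), (3,3), (4,3), (4,2), (4,1)]
arrival = 15

[0] x=1 y=3 t=5
[1] x=2 y=3 t=7 →E
[2] x=3 y=3 t=9 →E
[3] x=4 y=3 t=11 →E
[4] x=4 y=2 t=13 →S
[5] x=4 y=1 t=15 →S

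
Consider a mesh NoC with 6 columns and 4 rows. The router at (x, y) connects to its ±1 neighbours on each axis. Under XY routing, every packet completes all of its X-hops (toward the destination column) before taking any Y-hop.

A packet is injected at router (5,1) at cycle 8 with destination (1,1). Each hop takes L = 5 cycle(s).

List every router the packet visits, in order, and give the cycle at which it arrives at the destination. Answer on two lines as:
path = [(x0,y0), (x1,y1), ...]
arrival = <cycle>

hop 0: (5,1) @ cyc 8
hop 1: (4,1) @ cyc 13  [W]
hop 2: (3,1) @ cyc 18  [W]
hop 3: (2,1) @ cyc 23  [W]
hop 4: (1,1) @ cyc 28  [W]

path = [(5,1), (4,1), (3,1), (2,1), (1,1)]
arrival = 28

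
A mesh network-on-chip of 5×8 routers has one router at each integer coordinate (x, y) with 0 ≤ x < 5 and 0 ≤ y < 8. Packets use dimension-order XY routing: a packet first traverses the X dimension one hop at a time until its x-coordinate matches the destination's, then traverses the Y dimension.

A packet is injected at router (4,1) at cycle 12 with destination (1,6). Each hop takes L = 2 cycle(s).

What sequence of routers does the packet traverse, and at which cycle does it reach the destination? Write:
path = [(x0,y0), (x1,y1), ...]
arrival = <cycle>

#0 — 4,1 | c12
#1 — 3,1 | c14 | W
#2 — 2,1 | c16 | W
#3 — 1,1 | c18 | W
#4 — 1,2 | c20 | N
#5 — 1,3 | c22 | N
#6 — 1,4 | c24 | N
#7 — 1,5 | c26 | N
#8 — 1,6 | c28 | N

path = [(4,1), (3,1), (2,1), (1,1), (1,2), (1,3), (1,4), (1,5), (1,6)]
arrival = 28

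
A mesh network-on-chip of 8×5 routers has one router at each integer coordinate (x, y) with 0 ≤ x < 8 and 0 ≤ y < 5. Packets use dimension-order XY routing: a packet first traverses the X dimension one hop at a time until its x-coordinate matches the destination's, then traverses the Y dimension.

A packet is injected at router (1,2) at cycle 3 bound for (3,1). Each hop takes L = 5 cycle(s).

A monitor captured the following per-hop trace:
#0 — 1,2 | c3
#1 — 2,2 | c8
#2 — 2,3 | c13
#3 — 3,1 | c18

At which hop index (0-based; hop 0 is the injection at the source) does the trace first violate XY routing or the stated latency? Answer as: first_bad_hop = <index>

[1] (+1,+0) / 5c ⇒ ok
[2] (+0,+1) / 5c ⇒ BAD: Y-move but x=2≠3

first_bad_hop = 2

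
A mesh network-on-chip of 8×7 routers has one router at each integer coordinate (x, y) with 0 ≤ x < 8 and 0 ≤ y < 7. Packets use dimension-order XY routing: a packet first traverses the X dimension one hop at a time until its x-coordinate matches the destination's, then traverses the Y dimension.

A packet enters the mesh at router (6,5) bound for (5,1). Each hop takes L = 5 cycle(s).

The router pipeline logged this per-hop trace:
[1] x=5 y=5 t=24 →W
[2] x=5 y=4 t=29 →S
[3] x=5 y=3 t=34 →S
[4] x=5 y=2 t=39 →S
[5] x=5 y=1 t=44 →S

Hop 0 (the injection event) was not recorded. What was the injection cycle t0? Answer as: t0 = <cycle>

t0 = 19

cyc[1] = 24 and cyc[k] = t0 + k·L for every k.
So t0 = 24 − 1·5 = 19.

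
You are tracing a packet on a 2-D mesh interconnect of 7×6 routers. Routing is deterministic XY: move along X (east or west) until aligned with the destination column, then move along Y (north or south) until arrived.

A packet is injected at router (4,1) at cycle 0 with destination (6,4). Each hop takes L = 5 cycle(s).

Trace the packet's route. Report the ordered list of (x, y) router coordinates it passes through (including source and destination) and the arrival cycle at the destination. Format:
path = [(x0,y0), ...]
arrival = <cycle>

  0. router=(4,1) cycle=0 (inject)
  1. router=(5,1) cycle=5 dir=E
  2. router=(6,1) cycle=10 dir=E
  3. router=(6,2) cycle=15 dir=N
  4. router=(6,3) cycle=20 dir=N
  5. router=(6,4) cycle=25 dir=N

path = [(4,1), (5,1), (6,1), (6,2), (6,3), (6,4)]
arrival = 25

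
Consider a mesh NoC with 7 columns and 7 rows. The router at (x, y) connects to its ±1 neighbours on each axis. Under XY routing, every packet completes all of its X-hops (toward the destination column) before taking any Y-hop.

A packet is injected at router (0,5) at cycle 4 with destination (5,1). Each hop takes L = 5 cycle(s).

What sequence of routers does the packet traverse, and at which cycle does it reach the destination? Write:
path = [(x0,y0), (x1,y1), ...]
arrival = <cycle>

src (0,5)  cyc=4
E→(1,5)  cyc=9
E→(2,5)  cyc=14
E→(3,5)  cyc=19
E→(4,5)  cyc=24
E→(5,5)  cyc=29
S→(5,4)  cyc=34
S→(5,3)  cyc=39
S→(5,2)  cyc=44
S→(5,1)  cyc=49

path = [(0,5), (1,5), (2,5), (3,5), (4,5), (5,5), (5,4), (5,3), (5,2), (5,1)]
arrival = 49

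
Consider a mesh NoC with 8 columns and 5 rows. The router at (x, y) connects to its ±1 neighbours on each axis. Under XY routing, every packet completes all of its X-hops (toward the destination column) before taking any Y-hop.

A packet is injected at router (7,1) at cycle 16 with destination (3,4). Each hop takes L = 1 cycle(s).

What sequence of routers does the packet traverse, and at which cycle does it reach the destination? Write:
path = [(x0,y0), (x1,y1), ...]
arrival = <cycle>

src (7,1)  cyc=16
W→(6,1)  cyc=17
W→(5,1)  cyc=18
W→(4,1)  cyc=19
W→(3,1)  cyc=20
N→(3,2)  cyc=21
N→(3,3)  cyc=22
N→(3,4)  cyc=23

path = [(7,1), (6,1), (5,1), (4,1), (3,1), (3,2), (3,3), (3,4)]
arrival = 23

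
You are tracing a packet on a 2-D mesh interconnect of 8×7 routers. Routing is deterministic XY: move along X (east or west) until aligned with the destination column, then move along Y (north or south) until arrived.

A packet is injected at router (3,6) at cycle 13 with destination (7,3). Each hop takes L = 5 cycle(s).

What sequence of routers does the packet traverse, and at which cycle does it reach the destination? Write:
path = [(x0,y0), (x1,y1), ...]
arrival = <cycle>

t=13: at (3,6)
t=18: at (4,6) after E
t=23: at (5,6) after E
t=28: at (6,6) after E
t=33: at (7,6) after E
t=38: at (7,5) after S
t=43: at (7,4) after S
t=48: at (7,3) after S

path = [(3,6), (4,6), (5,6), (6,6), (7,6), (7,5), (7,4), (7,3)]
arrival = 48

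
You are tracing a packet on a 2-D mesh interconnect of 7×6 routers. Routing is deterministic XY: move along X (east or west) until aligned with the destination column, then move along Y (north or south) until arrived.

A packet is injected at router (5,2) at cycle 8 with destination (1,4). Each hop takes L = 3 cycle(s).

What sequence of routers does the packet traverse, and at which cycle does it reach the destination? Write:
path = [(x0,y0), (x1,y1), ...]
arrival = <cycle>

t=8: at (5,2)
t=11: at (4,2) after W
t=14: at (3,2) after W
t=17: at (2,2) after W
t=20: at (1,2) after W
t=23: at (1,3) after N
t=26: at (1,4) after N

path = [(5,2), (4,2), (3,2), (2,2), (1,2), (1,3), (1,4)]
arrival = 26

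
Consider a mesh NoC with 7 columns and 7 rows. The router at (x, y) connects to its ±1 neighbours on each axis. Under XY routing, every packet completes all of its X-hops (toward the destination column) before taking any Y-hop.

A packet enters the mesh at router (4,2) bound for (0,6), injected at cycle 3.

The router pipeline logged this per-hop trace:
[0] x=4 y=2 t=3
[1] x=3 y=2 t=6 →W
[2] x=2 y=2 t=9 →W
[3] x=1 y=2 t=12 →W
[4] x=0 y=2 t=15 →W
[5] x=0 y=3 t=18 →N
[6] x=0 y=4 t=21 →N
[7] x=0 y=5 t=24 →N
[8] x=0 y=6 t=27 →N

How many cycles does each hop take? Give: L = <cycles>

L = 3

Between hops 0 and 1 the cycle counter advances 6 − 3 = 3.
Each hop adds L, hence L = 3.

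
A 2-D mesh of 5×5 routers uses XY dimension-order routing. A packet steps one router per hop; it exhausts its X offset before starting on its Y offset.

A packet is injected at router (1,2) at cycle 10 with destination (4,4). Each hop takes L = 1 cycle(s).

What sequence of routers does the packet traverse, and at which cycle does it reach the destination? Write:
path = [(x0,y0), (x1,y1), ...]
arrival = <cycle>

path = [(1,2), (2,2), (3,2), (4,2), (4,3), (4,4)]
arrival = 15

t=10: at (1,2)
t=11: at (2,2) after E
t=12: at (3,2) after E
t=13: at (4,2) after E
t=14: at (4,3) after N
t=15: at (4,4) after N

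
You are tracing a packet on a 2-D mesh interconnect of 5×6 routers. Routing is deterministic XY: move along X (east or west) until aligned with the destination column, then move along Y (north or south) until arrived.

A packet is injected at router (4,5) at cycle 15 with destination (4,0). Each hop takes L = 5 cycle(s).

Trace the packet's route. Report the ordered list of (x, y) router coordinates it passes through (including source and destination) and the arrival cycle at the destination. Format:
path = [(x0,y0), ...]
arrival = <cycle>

path = [(4,5), (4,4), (4,3), (4,2), (4,1), (4,0)]
arrival = 40

t=15: at (4,5)
t=20: at (4,4) after S
t=25: at (4,3) after S
t=30: at (4,2) after S
t=35: at (4,1) after S
t=40: at (4,0) after S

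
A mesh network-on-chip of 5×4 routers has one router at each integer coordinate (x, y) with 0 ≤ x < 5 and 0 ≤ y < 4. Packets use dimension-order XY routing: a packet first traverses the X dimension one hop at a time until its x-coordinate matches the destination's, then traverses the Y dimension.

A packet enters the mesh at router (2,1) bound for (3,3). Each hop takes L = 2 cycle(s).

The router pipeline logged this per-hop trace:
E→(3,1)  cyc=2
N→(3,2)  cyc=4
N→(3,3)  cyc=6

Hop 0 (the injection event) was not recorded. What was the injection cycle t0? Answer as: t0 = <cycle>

cyc[1] = 2 and cyc[k] = t0 + k·L for every k.
So t0 = 2 − 1·2 = 0.

t0 = 0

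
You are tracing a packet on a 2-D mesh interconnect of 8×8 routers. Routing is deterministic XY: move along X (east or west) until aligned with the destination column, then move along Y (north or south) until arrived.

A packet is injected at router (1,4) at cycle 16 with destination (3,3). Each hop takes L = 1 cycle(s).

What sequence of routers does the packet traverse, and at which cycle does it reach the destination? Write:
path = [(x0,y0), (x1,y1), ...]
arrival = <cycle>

path = [(1,4), (2,4), (3,4), (3,3)]
arrival = 19

t=16: at (1,4)
t=17: at (2,4) after E
t=18: at (3,4) after E
t=19: at (3,3) after S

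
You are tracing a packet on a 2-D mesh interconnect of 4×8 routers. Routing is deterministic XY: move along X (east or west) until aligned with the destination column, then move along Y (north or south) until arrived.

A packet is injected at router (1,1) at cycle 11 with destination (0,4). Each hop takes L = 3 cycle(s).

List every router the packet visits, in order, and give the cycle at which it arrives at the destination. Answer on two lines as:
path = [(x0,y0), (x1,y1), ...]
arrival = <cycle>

path = [(1,1), (0,1), (0,2), (0,3), (0,4)]
arrival = 23

t=11: at (1,1)
t=14: at (0,1) after W
t=17: at (0,2) after N
t=20: at (0,3) after N
t=23: at (0,4) after N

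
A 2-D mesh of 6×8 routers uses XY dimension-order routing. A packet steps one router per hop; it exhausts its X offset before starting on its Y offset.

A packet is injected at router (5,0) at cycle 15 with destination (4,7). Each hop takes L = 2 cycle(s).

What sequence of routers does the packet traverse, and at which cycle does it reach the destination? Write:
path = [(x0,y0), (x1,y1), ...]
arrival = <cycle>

  0. router=(5,0) cycle=15 (inject)
  1. router=(4,0) cycle=17 dir=W
  2. router=(4,1) cycle=19 dir=N
  3. router=(4,2) cycle=21 dir=N
  4. router=(4,3) cycle=23 dir=N
  5. router=(4,4) cycle=25 dir=N
  6. router=(4,5) cycle=27 dir=N
  7. router=(4,6) cycle=29 dir=N
  8. router=(4,7) cycle=31 dir=N

path = [(5,0), (4,0), (4,1), (4,2), (4,3), (4,4), (4,5), (4,6), (4,7)]
arrival = 31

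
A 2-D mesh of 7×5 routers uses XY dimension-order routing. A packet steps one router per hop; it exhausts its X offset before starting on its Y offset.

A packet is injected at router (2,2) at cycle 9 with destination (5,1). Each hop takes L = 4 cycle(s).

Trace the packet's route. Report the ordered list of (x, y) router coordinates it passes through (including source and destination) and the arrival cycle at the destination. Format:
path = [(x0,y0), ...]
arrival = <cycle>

[0] x=2 y=2 t=9
[1] x=3 y=2 t=13 →E
[2] x=4 y=2 t=17 →E
[3] x=5 y=2 t=21 →E
[4] x=5 y=1 t=25 →S

path = [(2,2), (3,2), (4,2), (5,2), (5,1)]
arrival = 25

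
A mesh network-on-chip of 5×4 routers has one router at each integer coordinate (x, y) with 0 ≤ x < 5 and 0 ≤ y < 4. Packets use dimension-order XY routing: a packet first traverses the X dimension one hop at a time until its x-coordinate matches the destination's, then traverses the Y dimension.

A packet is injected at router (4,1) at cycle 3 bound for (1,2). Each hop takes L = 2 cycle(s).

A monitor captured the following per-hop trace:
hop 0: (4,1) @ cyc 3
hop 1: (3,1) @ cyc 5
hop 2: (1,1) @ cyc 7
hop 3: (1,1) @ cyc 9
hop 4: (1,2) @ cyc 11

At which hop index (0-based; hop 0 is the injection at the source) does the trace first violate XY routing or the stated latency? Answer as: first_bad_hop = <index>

check 1→ d=(-1,0) cyc+2: ok
check 2→ d=(-2,0) cyc+2: BAD: non-unit step

first_bad_hop = 2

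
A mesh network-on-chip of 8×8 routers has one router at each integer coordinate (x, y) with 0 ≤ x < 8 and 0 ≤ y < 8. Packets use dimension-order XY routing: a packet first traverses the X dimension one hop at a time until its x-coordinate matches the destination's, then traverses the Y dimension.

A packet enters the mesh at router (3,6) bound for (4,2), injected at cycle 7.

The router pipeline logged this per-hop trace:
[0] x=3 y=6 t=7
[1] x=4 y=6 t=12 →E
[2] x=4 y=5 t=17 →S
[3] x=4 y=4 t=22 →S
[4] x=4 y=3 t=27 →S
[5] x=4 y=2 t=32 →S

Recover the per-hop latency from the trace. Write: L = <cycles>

From hop 0 (7) to hop 1 (12): +5 cycles.
One hop costs L cycles, so L = 5.

L = 5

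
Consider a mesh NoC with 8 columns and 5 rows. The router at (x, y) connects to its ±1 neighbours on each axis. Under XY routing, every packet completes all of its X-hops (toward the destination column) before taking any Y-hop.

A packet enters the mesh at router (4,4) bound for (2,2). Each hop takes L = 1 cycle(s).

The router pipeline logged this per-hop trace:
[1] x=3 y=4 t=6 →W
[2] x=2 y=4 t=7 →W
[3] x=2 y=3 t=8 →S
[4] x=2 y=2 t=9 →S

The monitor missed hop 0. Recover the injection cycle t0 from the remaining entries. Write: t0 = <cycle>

The first recorded entry is hop 1 at cycle 6.
So t0 = 6 − 1·1 = 5.

t0 = 5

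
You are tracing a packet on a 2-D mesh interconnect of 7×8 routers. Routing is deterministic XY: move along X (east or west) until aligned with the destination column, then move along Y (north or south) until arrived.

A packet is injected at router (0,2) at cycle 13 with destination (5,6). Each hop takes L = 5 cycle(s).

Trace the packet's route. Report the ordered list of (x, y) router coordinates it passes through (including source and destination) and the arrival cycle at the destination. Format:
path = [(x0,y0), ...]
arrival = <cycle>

hop 0: (0,2) @ cyc 13
hop 1: (1,2) @ cyc 18  [E]
hop 2: (2,2) @ cyc 23  [E]
hop 3: (3,2) @ cyc 28  [E]
hop 4: (4,2) @ cyc 33  [E]
hop 5: (5,2) @ cyc 38  [E]
hop 6: (5,3) @ cyc 43  [N]
hop 7: (5,4) @ cyc 48  [N]
hop 8: (5,5) @ cyc 53  [N]
hop 9: (5,6) @ cyc 58  [N]

path = [(0,2), (1,2), (2,2), (3,2), (4,2), (5,2), (5,3), (5,4), (5,5), (5,6)]
arrival = 58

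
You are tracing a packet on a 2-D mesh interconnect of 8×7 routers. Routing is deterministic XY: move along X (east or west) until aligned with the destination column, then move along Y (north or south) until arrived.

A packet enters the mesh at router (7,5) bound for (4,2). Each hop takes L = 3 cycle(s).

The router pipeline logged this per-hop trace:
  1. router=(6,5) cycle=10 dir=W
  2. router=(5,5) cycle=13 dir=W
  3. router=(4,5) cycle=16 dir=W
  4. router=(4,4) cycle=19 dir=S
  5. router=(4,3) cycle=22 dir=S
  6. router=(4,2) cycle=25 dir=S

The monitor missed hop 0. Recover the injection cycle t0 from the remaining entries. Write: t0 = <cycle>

t0 = 7

cyc[1] = 10 and cyc[k] = t0 + k·L for every k.
Therefore t0 = 10 − L = 7.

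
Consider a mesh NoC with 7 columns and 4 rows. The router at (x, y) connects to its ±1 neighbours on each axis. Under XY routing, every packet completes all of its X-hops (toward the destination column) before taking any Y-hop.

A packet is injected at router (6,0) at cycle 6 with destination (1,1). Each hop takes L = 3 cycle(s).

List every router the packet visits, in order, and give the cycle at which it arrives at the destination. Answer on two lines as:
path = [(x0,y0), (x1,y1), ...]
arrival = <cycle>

  0. router=(6,0) cycle=6 (inject)
  1. router=(5,0) cycle=9 dir=W
  2. router=(4,0) cycle=12 dir=W
  3. router=(3,0) cycle=15 dir=W
  4. router=(2,0) cycle=18 dir=W
  5. router=(1,0) cycle=21 dir=W
  6. router=(1,1) cycle=24 dir=N

path = [(6,0), (5,0), (4,0), (3,0), (2,0), (1,0), (1,1)]
arrival = 24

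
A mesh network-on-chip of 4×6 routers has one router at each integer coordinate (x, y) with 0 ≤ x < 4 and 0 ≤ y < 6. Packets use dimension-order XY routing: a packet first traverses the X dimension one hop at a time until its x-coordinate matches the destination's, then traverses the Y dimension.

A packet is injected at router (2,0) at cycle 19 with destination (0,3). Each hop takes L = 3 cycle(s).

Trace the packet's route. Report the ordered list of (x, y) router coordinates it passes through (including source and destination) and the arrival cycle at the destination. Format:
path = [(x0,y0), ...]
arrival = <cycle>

path = [(2,0), (1,0), (0,0), (0,1), (0,2), (0,3)]
arrival = 34

hop 0: (2,0) @ cyc 19
hop 1: (1,0) @ cyc 22  [W]
hop 2: (0,0) @ cyc 25  [W]
hop 3: (0,1) @ cyc 28  [N]
hop 4: (0,2) @ cyc 31  [N]
hop 5: (0,3) @ cyc 34  [N]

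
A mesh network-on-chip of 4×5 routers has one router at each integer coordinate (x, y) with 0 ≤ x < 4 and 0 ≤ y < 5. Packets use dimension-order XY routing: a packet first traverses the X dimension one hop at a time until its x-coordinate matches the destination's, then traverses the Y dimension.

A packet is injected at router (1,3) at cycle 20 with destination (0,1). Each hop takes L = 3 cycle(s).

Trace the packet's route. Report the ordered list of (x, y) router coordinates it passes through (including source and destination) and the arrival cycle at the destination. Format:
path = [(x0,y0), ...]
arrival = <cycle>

path = [(1,3), (0,3), (0,2), (0,1)]
arrival = 29

  0. router=(1,3) cycle=20 (inject)
  1. router=(0,3) cycle=23 dir=W
  2. router=(0,2) cycle=26 dir=S
  3. router=(0,1) cycle=29 dir=S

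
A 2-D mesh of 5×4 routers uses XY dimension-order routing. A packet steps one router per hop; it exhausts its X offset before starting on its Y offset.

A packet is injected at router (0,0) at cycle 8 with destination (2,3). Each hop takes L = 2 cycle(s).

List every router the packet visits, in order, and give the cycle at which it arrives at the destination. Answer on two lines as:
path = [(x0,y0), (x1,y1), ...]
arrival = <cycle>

path = [(0,0), (1,0), (2,0), (2,1), (2,2), (2,3)]
arrival = 18

  0. router=(0,0) cycle=8 (inject)
  1. router=(1,0) cycle=10 dir=E
  2. router=(2,0) cycle=12 dir=E
  3. router=(2,1) cycle=14 dir=N
  4. router=(2,2) cycle=16 dir=N
  5. router=(2,3) cycle=18 dir=N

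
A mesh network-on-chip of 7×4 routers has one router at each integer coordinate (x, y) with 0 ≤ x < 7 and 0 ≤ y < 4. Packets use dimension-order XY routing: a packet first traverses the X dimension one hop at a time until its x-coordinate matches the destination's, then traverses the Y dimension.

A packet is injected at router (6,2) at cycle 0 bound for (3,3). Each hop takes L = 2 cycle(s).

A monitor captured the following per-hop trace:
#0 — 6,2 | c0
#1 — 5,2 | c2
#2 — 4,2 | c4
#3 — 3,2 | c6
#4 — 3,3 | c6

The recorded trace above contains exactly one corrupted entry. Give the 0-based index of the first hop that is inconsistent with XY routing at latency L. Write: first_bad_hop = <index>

first_bad_hop = 4

hop 1: step (-1,+0), +2 cyc — ok
hop 2: step (-1,+0), +2 cyc — ok
hop 3: step (-1,+0), +2 cyc — ok
hop 4: step (+0,+1), +0 cyc — BAD: Δcyc=0≠L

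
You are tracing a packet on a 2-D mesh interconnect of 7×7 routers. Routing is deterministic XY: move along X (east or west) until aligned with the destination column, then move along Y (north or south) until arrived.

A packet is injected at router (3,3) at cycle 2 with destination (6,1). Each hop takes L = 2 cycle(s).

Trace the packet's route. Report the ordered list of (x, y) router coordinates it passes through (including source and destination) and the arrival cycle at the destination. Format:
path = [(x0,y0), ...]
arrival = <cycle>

path = [(3,3), (4,3), (5,3), (6,3), (6,2), (6,1)]
arrival = 12

src (3,3)  cyc=2
E→(4,3)  cyc=4
E→(5,3)  cyc=6
E→(6,3)  cyc=8
S→(6,2)  cyc=10
S→(6,1)  cyc=12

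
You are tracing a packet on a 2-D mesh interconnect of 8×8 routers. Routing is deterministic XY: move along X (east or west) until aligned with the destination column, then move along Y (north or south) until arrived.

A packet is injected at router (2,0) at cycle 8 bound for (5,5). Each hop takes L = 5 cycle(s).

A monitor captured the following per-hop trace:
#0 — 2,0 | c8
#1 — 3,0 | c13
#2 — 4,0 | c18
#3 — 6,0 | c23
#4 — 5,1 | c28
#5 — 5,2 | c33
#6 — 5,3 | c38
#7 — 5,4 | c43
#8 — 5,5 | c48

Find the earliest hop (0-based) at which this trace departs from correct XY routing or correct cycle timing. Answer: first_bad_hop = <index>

first_bad_hop = 3

  1: Δx=+1 Δy=+0 Δt=5 [ok]
  2: Δx=+1 Δy=+0 Δt=5 [ok]
  3: Δx=+2 Δy=+0 Δt=5 [BAD: non-unit step]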